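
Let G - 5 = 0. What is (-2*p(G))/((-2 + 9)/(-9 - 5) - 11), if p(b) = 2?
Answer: 8/23 ≈ 0.34783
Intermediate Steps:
G = 5 (G = 5 + 0 = 5)
(-2*p(G))/((-2 + 9)/(-9 - 5) - 11) = (-2*2)/((-2 + 9)/(-9 - 5) - 11) = -4/(7/(-14) - 11) = -4/(7*(-1/14) - 11) = -4/(-½ - 11) = -4/(-23/2) = -4*(-2/23) = 8/23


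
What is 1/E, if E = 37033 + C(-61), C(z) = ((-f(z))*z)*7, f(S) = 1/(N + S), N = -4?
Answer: 65/2406718 ≈ 2.7008e-5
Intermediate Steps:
f(S) = 1/(-4 + S)
C(z) = -7*z/(-4 + z) (C(z) = ((-1/(-4 + z))*z)*7 = -z/(-4 + z)*7 = -7*z/(-4 + z))
E = 2406718/65 (E = 37033 - 7*(-61)/(-4 - 61) = 37033 - 7*(-61)/(-65) = 37033 - 7*(-61)*(-1/65) = 37033 - 427/65 = 2406718/65 ≈ 37026.)
1/E = 1/(2406718/65) = 65/2406718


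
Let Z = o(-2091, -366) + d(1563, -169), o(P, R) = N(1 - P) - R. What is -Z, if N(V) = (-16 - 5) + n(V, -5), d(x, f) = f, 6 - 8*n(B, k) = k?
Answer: -1419/8 ≈ -177.38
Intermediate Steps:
n(B, k) = 3/4 - k/8
N(V) = -157/8 (N(V) = (-16 - 5) + (3/4 - 1/8*(-5)) = -21 + (3/4 + 5/8) = -21 + 11/8 = -157/8)
o(P, R) = -157/8 - R
Z = 1419/8 (Z = (-157/8 - 1*(-366)) - 169 = (-157/8 + 366) - 169 = 2771/8 - 169 = 1419/8 ≈ 177.38)
-Z = -1*1419/8 = -1419/8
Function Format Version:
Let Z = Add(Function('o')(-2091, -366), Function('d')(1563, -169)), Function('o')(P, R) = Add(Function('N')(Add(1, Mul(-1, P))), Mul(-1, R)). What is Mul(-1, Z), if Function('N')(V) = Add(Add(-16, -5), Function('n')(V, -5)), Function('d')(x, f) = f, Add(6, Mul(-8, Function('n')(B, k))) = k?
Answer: Rational(-1419, 8) ≈ -177.38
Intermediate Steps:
Function('n')(B, k) = Add(Rational(3, 4), Mul(Rational(-1, 8), k))
Function('N')(V) = Rational(-157, 8) (Function('N')(V) = Add(Add(-16, -5), Add(Rational(3, 4), Mul(Rational(-1, 8), -5))) = Add(-21, Add(Rational(3, 4), Rational(5, 8))) = Add(-21, Rational(11, 8)) = Rational(-157, 8))
Function('o')(P, R) = Add(Rational(-157, 8), Mul(-1, R))
Z = Rational(1419, 8) (Z = Add(Add(Rational(-157, 8), Mul(-1, -366)), -169) = Add(Add(Rational(-157, 8), 366), -169) = Add(Rational(2771, 8), -169) = Rational(1419, 8) ≈ 177.38)
Mul(-1, Z) = Mul(-1, Rational(1419, 8)) = Rational(-1419, 8)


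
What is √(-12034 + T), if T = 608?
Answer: I*√11426 ≈ 106.89*I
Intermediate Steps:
√(-12034 + T) = √(-12034 + 608) = √(-11426) = I*√11426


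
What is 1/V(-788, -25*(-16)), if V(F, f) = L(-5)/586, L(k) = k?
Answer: -586/5 ≈ -117.20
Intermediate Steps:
V(F, f) = -5/586
1/V(-788, -25*(-16)) = 1/(-5/586) = -586/5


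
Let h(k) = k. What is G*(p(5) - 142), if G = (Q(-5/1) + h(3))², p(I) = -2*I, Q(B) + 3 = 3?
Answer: -1368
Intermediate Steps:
Q(B) = 0 (Q(B) = -3 + 3 = 0)
G = 9 (G = (0 + 3)² = 3² = 9)
G*(p(5) - 142) = 9*(-2*5 - 142) = 9*(-10 - 142) = 9*(-152) = -1368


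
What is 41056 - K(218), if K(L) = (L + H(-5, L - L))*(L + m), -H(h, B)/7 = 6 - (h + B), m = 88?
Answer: -2090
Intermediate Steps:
H(h, B) = -42 + 7*B + 7*h (H(h, B) = -7*(6 - (h + B)) = -7*(6 - (B + h)) = -7*(6 + (-B - h)) = -7*(6 - B - h) = -42 + 7*B + 7*h)
K(L) = (-77 + L)*(88 + L) (K(L) = (L + (-42 + 7*(L - L) + 7*(-5)))*(L + 88) = (L + (-42 + 7*0 - 35))*(88 + L) = (L + (-42 + 0 - 35))*(88 + L) = (L - 77)*(88 + L) = (-77 + L)*(88 + L))
41056 - K(218) = 41056 - (-6776 + 218² + 11*218) = 41056 - (-6776 + 47524 + 2398) = 41056 - 1*43146 = 41056 - 43146 = -2090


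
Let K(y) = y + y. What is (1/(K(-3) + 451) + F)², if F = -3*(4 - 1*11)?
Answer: 87347716/198025 ≈ 441.09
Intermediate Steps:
K(y) = 2*y
F = 21 (F = -3*(4 - 11) = -3*(-7) = 21)
(1/(K(-3) + 451) + F)² = (1/(2*(-3) + 451) + 21)² = (1/(-6 + 451) + 21)² = (1/445 + 21)² = (9346/445)² = 87347716/198025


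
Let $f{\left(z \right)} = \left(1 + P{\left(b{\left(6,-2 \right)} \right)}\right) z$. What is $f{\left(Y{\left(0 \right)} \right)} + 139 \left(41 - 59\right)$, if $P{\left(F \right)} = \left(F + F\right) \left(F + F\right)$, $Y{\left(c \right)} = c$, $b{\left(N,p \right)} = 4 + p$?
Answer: $-2502$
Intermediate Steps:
$P{\left(F \right)} = 4 F^{2}$ ($P{\left(F \right)} = 2 F 2 F = 4 F^{2}$)
$f{\left(z \right)} = 17 z$ ($f{\left(z \right)} = \left(1 + 4 \left(4 - 2\right)^{2}\right) z = \left(1 + 4 \cdot 2^{2}\right) z = \left(1 + 4 \cdot 4\right) z = \left(1 + 16\right) z = 17 z$)
$f{\left(Y{\left(0 \right)} \right)} + 139 \left(41 - 59\right) = 17 \cdot 0 + 139 \left(41 - 59\right) = 0 + 139 \left(41 - 59\right) = 0 + 139 \left(-18\right) = 0 - 2502 = -2502$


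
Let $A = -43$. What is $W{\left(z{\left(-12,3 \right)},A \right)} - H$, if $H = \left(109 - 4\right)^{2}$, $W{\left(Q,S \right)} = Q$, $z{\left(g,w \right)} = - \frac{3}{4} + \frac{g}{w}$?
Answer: $- \frac{44119}{4} \approx -11030.0$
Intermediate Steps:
$z{\left(g,w \right)} = - \frac{3}{4} + \frac{g}{w}$ ($z{\left(g,w \right)} = \left(-3\right) \frac{1}{4} + \frac{g}{w} = - \frac{3}{4} + \frac{g}{w}$)
$H = 11025$ ($H = 105^{2} = 11025$)
$W{\left(z{\left(-12,3 \right)},A \right)} - H = \left(- \frac{3}{4} - \frac{12}{3}\right) - 11025 = \left(- \frac{3}{4} - 4\right) - 11025 = - \frac{19}{4} - 11025 = - \frac{44119}{4}$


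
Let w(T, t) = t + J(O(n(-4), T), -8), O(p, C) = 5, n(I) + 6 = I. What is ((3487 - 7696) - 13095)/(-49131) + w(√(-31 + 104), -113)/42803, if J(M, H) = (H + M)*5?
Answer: 2376616/6805677 ≈ 0.34921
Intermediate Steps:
n(I) = -6 + I
J(M, H) = 5*H + 5*M
w(T, t) = -15 + t (w(T, t) = t + (5*(-8) + 5*5) = t + (-40 + 25) = t - 15 = -15 + t)
((3487 - 7696) - 13095)/(-49131) + w(√(-31 + 104), -113)/42803 = ((3487 - 7696) - 13095)/(-49131) + (-15 - 113)/42803 = (-4209 - 13095)*(-1/49131) - 128*1/42803 = -17304*(-1/49131) - 128/42803 = 56/159 - 128/42803 = 2376616/6805677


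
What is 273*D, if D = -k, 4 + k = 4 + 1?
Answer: -273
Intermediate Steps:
k = 1 (k = -4 + (4 + 1) = -4 + 5 = 1)
D = -1 (D = -1*1 = -1)
273*D = 273*(-1) = -273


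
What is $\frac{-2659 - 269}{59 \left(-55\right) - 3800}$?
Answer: $\frac{2928}{7045} \approx 0.41561$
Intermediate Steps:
$\frac{-2659 - 269}{59 \left(-55\right) - 3800} = - \frac{2928}{-3245 - 3800} = - \frac{2928}{-7045} = \left(-2928\right) \left(- \frac{1}{7045}\right) = \frac{2928}{7045}$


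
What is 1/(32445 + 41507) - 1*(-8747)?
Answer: 646858145/73952 ≈ 8747.0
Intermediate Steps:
1/(32445 + 41507) - 1*(-8747) = 1/73952 + 8747 = 646858145/73952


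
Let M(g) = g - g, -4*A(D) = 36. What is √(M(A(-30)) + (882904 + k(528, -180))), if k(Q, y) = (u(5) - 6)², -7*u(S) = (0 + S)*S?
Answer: √43266785/7 ≈ 939.68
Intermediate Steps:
u(S) = -S²/7 (u(S) = -(0 + S)*S/7 = -S*S/7 = -S²/7)
k(Q, y) = 4489/49 (k(Q, y) = (-⅐*5² - 6)² = (-⅐*25 - 6)² = (-25/7 - 6)² = (-67/7)² = 4489/49)
A(D) = -9 (A(D) = -¼*36 = -9)
M(g) = 0
√(M(A(-30)) + (882904 + k(528, -180))) = √(0 + (882904 + 4489/49)) = √(0 + 43266785/49) = √(43266785/49) = √43266785/7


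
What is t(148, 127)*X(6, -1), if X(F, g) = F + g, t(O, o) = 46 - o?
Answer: -405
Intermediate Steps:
t(148, 127)*X(6, -1) = (46 - 1*127)*(6 - 1) = (46 - 127)*5 = -81*5 = -405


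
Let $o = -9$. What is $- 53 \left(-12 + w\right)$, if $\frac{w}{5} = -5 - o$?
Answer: $-424$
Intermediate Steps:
$w = 20$ ($w = 5 \left(-5 - -9\right) = 5 \left(-5 + 9\right) = 5 \cdot 4 = 20$)
$- 53 \left(-12 + w\right) = - 53 \left(-12 + 20\right) = \left(-53\right) 8 = -424$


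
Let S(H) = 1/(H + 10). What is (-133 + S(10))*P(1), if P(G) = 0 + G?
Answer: -2659/20 ≈ -132.95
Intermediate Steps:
P(G) = G
S(H) = 1/(10 + H)
(-133 + S(10))*P(1) = (-133 + 1/(10 + 10))*1 = (-133 + 1/20)*1 = -2659/20*1 = -2659/20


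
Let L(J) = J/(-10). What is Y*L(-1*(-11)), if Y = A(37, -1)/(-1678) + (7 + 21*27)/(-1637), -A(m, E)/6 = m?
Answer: 3298669/13734430 ≈ 0.24018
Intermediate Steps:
A(m, E) = -6*m
Y = -299879/1373443 (Y = -6*37/(-1678) + (7 + 21*27)/(-1637) = -222*(-1/1678) + (7 + 567)*(-1/1637) = 111/839 + 574*(-1/1637) = 111/839 - 574/1637 = -299879/1373443 ≈ -0.21834)
L(J) = -J/10 (L(J) = J*(-⅒) = -J/10)
Y*L(-1*(-11)) = -(-299879)*(-1*(-11))/13734430 = -(-299879)*11/13734430 = -299879/1373443*(-11/10) = 3298669/13734430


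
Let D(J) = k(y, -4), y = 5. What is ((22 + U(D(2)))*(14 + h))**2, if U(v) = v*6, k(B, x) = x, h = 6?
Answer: 1600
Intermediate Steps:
D(J) = -4
U(v) = 6*v
((22 + U(D(2)))*(14 + h))**2 = ((22 + 6*(-4))*(14 + 6))**2 = ((22 - 24)*20)**2 = (-2*20)**2 = (-40)**2 = 1600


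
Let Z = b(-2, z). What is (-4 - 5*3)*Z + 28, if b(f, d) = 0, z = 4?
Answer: 28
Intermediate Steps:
Z = 0
(-4 - 5*3)*Z + 28 = (-4 - 5*3)*0 + 28 = (-4 - 15)*0 + 28 = -19*0 + 28 = 0 + 28 = 28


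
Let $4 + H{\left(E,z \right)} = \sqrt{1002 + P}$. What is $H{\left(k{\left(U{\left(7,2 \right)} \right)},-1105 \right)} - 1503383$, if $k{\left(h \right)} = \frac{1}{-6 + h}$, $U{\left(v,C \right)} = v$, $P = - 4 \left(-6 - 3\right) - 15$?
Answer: $-1503387 + \sqrt{1023} \approx -1.5034 \cdot 10^{6}$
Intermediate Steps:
$P = 21$ ($P = \left(-4\right) \left(-9\right) - 15 = 36 - 15 = 21$)
$H{\left(E,z \right)} = -4 + \sqrt{1023}$ ($H{\left(E,z \right)} = -4 + \sqrt{1002 + 21} = -4 + \sqrt{1023}$)
$H{\left(k{\left(U{\left(7,2 \right)} \right)},-1105 \right)} - 1503383 = \left(-4 + \sqrt{1023}\right) - 1503383 = -1503387 + \sqrt{1023}$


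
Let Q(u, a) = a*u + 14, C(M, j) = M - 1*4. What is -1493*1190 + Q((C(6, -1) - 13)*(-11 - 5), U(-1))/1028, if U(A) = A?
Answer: -913208461/514 ≈ -1.7767e+6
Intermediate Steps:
C(M, j) = -4 + M (C(M, j) = M - 4 = -4 + M)
Q(u, a) = 14 + a*u
-1493*1190 + Q((C(6, -1) - 13)*(-11 - 5), U(-1))/1028 = -1493*1190 + (14 - ((-4 + 6) - 13)*(-11 - 5))/1028 = -1776670 + (14 - (2 - 13)*(-16))*(1/1028) = -1776670 + (14 - (-11)*(-16))*(1/1028) = -1776670 + (14 - 1*176)*(1/1028) = -1776670 + (14 - 176)*(1/1028) = -1776670 - 162*1/1028 = -1776670 - 81/514 = -913208461/514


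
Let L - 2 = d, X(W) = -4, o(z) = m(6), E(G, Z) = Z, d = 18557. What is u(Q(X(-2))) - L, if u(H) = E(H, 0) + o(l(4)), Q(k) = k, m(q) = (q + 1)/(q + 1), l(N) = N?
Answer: -18558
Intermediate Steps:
m(q) = 1 (m(q) = (1 + q)/(1 + q) = 1)
o(z) = 1
u(H) = 1 (u(H) = 0 + 1 = 1)
L = 18559 (L = 2 + 18557 = 18559)
u(Q(X(-2))) - L = 1 - 1*18559 = 1 - 18559 = -18558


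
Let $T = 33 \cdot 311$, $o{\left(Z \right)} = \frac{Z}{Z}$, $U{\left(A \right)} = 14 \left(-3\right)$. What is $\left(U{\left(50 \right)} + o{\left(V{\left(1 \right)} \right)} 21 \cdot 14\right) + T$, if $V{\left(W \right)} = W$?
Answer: $10515$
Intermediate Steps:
$U{\left(A \right)} = -42$
$o{\left(Z \right)} = 1$
$T = 10263$
$\left(U{\left(50 \right)} + o{\left(V{\left(1 \right)} \right)} 21 \cdot 14\right) + T = \left(-42 + 1 \cdot 21 \cdot 14\right) + 10263 = \left(-42 + 21 \cdot 14\right) + 10263 = \left(-42 + 294\right) + 10263 = 252 + 10263 = 10515$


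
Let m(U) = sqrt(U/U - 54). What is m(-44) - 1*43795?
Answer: -43795 + I*sqrt(53) ≈ -43795.0 + 7.2801*I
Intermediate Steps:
m(U) = I*sqrt(53) (m(U) = sqrt(1 - 54) = sqrt(-53) = I*sqrt(53))
m(-44) - 1*43795 = I*sqrt(53) - 1*43795 = I*sqrt(53) - 43795 = -43795 + I*sqrt(53)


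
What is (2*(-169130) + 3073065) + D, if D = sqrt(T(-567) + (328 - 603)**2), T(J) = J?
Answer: 2734805 + sqrt(75058) ≈ 2.7351e+6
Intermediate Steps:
D = sqrt(75058) (D = sqrt(-567 + (328 - 603)**2) = sqrt(-567 + (-275)**2) = sqrt(-567 + 75625) = sqrt(75058) ≈ 273.97)
(2*(-169130) + 3073065) + D = (2*(-169130) + 3073065) + sqrt(75058) = (-338260 + 3073065) + sqrt(75058) = 2734805 + sqrt(75058)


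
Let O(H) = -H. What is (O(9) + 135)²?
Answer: 15876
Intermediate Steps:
(O(9) + 135)² = (-1*9 + 135)² = (-9 + 135)² = 126² = 15876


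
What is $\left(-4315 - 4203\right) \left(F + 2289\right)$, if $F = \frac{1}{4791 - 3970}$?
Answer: $- \frac{16007621860}{821} \approx -1.9498 \cdot 10^{7}$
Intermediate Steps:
$F = \frac{1}{821} \approx 0.001218$
$\left(-4315 - 4203\right) \left(F + 2289\right) = \left(-4315 - 4203\right) \left(\frac{1}{821} + 2289\right) = \left(-8518\right) \frac{1879270}{821} = - \frac{16007621860}{821}$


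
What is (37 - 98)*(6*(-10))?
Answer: 3660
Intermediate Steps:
(37 - 98)*(6*(-10)) = -61*(-60) = 3660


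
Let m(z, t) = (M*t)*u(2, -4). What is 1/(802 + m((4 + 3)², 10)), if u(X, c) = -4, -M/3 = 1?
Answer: 1/922 ≈ 0.0010846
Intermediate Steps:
M = -3 (M = -3*1 = -3)
m(z, t) = 12*t (m(z, t) = -3*t*(-4) = 12*t)
1/(802 + m((4 + 3)², 10)) = 1/(802 + 12*10) = 1/(802 + 120) = 1/922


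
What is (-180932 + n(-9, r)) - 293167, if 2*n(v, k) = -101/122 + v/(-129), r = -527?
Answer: -4974250685/10492 ≈ -4.7410e+5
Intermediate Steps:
n(v, k) = -101/244 - v/258 (n(v, k) = (-101/122 + v/(-129))/2 = (-101*1/122 + v*(-1/129))/2 = (-101/122 - v/129)/2 = -101/244 - v/258)
(-180932 + n(-9, r)) - 293167 = (-180932 + (-101/244 - 1/258*(-9))) - 293167 = (-180932 + (-101/244 + 3/86)) - 293167 = (-180932 - 3977/10492) - 293167 = -1898342521/10492 - 293167 = -4974250685/10492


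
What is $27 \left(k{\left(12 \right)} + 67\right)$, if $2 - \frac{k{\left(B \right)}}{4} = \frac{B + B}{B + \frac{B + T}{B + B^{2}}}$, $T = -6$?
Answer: $\frac{566433}{313} \approx 1809.7$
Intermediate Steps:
$k{\left(B \right)} = 8 - \frac{8 B}{B + \frac{-6 + B}{B + B^{2}}}$ ($k{\left(B \right)} = 8 - 4 \frac{B + B}{B + \frac{B - 6}{B + B^{2}}} = 8 - 4 \frac{2 B}{B + \frac{-6 + B}{B + B^{2}}} = 8 - \frac{8 B}{B + \frac{-6 + B}{B + B^{2}}}$)
$27 \left(k{\left(12 \right)} + 67\right) = 27 \left(\frac{8 \left(-6 + 12\right)}{-6 + 12 + 12^{2} + 12^{3}} + 67\right) = 27 \left(8 \frac{1}{-6 + 12 + 144 + 1728} \cdot 6 + 67\right) = 27 \left(8 \cdot \frac{1}{1878} \cdot 6 + 67\right) = 27 \left(\frac{8}{313} + 67\right) = 27 \cdot \frac{20979}{313} = \frac{566433}{313}$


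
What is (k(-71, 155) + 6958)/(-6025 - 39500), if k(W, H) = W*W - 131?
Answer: -3956/15175 ≈ -0.26069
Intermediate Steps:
k(W, H) = -131 + W**2 (k(W, H) = W**2 - 131 = -131 + W**2)
(k(-71, 155) + 6958)/(-6025 - 39500) = ((-131 + (-71)**2) + 6958)/(-6025 - 39500) = ((-131 + 5041) + 6958)/(-45525) = (4910 + 6958)*(-1/45525) = 11868*(-1/45525) = -3956/15175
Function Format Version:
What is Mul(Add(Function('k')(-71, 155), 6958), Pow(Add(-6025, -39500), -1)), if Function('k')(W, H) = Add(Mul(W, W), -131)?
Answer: Rational(-3956, 15175) ≈ -0.26069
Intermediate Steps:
Function('k')(W, H) = Add(-131, Pow(W, 2)) (Function('k')(W, H) = Add(Pow(W, 2), -131) = Add(-131, Pow(W, 2)))
Mul(Add(Function('k')(-71, 155), 6958), Pow(Add(-6025, -39500), -1)) = Mul(Add(Add(-131, Pow(-71, 2)), 6958), Pow(Add(-6025, -39500), -1)) = Mul(Add(Add(-131, 5041), 6958), Pow(-45525, -1)) = Mul(Add(4910, 6958), Rational(-1, 45525)) = Mul(11868, Rational(-1, 45525)) = Rational(-3956, 15175)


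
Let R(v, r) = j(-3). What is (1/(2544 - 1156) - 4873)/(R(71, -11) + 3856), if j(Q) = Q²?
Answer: -6763723/5364620 ≈ -1.2608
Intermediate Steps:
R(v, r) = 9 (R(v, r) = (-3)² = 9)
(1/(2544 - 1156) - 4873)/(R(71, -11) + 3856) = (1/(2544 - 1156) - 4873)/(9 + 3856) = (1/1388 - 4873)/3865 = (1/1388 - 4873)*(1/3865) = -6763723/1388*1/3865 = -6763723/5364620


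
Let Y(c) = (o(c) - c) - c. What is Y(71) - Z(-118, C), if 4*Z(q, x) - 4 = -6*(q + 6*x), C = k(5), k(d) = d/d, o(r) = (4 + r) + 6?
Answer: -230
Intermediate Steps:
o(r) = 10 + r
k(d) = 1
C = 1
Z(q, x) = 1 - 9*x - 3*q/2 (Z(q, x) = 1 + (-6*(q + 6*x))/4 = 1 + (-36*x - 6*q)/4 = 1 + (-9*x - 3*q/2) = 1 - 9*x - 3*q/2)
Y(c) = 10 - c (Y(c) = ((10 + c) - c) - c = 10 - c)
Y(71) - Z(-118, C) = (10 - 1*71) - (1 - 9*1 - 3/2*(-118)) = (10 - 71) - (1 - 9 + 177) = -61 - 1*169 = -61 - 169 = -230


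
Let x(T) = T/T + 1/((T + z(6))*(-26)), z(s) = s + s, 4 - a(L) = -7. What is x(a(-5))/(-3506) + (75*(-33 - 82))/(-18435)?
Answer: 1204804387/2576706652 ≈ 0.46758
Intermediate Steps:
a(L) = 11 (a(L) = 4 - 1*(-7) = 4 + 7 = 11)
z(s) = 2*s
x(T) = 1 - 1/(26*(12 + T)) (x(T) = T/T + 1/((T + 2*6)*(-26)) = 1 - 1/26/(T + 12) = 1 - 1/26/(12 + T) = 1 - 1/(26*(12 + T)))
x(a(-5))/(-3506) + (75*(-33 - 82))/(-18435) = ((311/26 + 11)/(12 + 11))/(-3506) + (75*(-33 - 82))/(-18435) = ((597/26)/23)*(-1/3506) + (75*(-115))*(-1/18435) = ((1/23)*(597/26))*(-1/3506) - 8625*(-1/18435) = (597/598)*(-1/3506) + 575/1229 = -597/2096588 + 575/1229 = 1204804387/2576706652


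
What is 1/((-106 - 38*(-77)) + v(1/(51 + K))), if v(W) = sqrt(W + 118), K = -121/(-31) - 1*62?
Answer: 206800/583167357 - 2*sqrt(158455)/583167357 ≈ 0.00035325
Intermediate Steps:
K = -1801/31 (K = -121*(-1/31) - 62 = 121/31 - 62 = -1801/31 ≈ -58.097)
v(W) = sqrt(118 + W)
1/((-106 - 38*(-77)) + v(1/(51 + K))) = 1/((-106 - 38*(-77)) + sqrt(118 + 1/(51 - 1801/31))) = 1/((-106 + 2926) + sqrt(118 + 1/(-220/31))) = 1/(2820 + sqrt(118 - 31/220)) = 1/(2820 + sqrt(25929/220)) = 1/(2820 + 3*sqrt(158455)/110)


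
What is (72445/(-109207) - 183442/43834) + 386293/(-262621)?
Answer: -567447853025817/89797241393657 ≈ -6.3192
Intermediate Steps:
(72445/(-109207) - 183442/43834) + 386293/(-262621) = (72445*(-1/109207) - 183442*1/43834) + 386293*(-1/262621) = (-72445/109207 - 13103/3131) - 386293/262621 = -1657764616/341927117 - 386293/262621 = -567447853025817/89797241393657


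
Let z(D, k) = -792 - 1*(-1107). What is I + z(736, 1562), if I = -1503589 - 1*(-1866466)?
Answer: 363192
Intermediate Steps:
I = 362877 (I = -1503589 + 1866466 = 362877)
z(D, k) = 315 (z(D, k) = -792 + 1107 = 315)
I + z(736, 1562) = 362877 + 315 = 363192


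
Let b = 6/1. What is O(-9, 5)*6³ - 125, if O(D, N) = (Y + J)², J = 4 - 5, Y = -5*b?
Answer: 207451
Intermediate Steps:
b = 6 (b = 6*1 = 6)
Y = -30 (Y = -5*6 = -30)
J = -1
O(D, N) = 961 (O(D, N) = (-30 - 1)² = (-31)² = 961)
O(-9, 5)*6³ - 125 = 961*6³ - 125 = 961*216 - 125 = 207576 - 125 = 207451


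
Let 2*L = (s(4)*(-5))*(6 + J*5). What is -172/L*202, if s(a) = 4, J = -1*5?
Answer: -17372/95 ≈ -182.86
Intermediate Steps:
J = -5
L = 190 (L = ((4*(-5))*(6 - 5*5))/2 = (-20*(6 - 25))/2 = (-20*(-19))/2 = (½)*380 = 190)
-172/L*202 = -172/190*202 = -172*1/190*202 = -86/95*202 = -17372/95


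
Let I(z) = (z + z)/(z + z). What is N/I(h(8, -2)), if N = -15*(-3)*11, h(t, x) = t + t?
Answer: 495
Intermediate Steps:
h(t, x) = 2*t
N = 495 (N = 45*11 = 495)
I(z) = 1 (I(z) = (2*z)/((2*z)) = (2*z)*(1/(2*z)) = 1)
N/I(h(8, -2)) = 495/1 = 495*1 = 495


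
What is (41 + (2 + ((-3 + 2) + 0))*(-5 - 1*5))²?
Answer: 961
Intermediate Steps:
(41 + (2 + ((-3 + 2) + 0))*(-5 - 1*5))² = (41 + (2 + (-1 + 0))*(-5 - 5))² = (41 + (2 - 1)*(-10))² = (41 + 1*(-10))² = (41 - 10)² = 31² = 961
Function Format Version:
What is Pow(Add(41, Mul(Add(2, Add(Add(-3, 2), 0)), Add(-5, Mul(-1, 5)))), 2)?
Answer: 961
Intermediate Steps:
Pow(Add(41, Mul(Add(2, Add(Add(-3, 2), 0)), Add(-5, Mul(-1, 5)))), 2) = Pow(Add(41, Mul(Add(2, Add(-1, 0)), Add(-5, -5))), 2) = Pow(Add(41, Mul(Add(2, -1), -10)), 2) = Pow(Add(41, Mul(1, -10)), 2) = Pow(Add(41, -10), 2) = Pow(31, 2) = 961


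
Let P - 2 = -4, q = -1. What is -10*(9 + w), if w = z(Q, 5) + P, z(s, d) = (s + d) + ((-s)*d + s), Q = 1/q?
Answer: -150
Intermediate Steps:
P = -2 (P = 2 - 4 = -2)
Q = -1 (Q = 1/(-1) = -1)
z(s, d) = d + 2*s - d*s (z(s, d) = (d + s) + (-d*s + s) = (d + s) + (s - d*s) = d + 2*s - d*s)
w = 6 (w = (5 + 2*(-1) - 1*5*(-1)) - 2 = (5 - 2 + 5) - 2 = 8 - 2 = 6)
-10*(9 + w) = -10*(9 + 6) = -10*15 = -150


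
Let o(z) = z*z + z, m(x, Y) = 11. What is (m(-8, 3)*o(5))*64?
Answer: 21120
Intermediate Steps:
o(z) = z + z² (o(z) = z² + z = z + z²)
(m(-8, 3)*o(5))*64 = (11*(5*(1 + 5)))*64 = (11*(5*6))*64 = (11*30)*64 = 330*64 = 21120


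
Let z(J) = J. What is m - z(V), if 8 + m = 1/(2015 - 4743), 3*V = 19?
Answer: -117307/8184 ≈ -14.334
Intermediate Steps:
V = 19/3 (V = (⅓)*19 = 19/3 ≈ 6.3333)
m = -21825/2728 (m = -8 + 1/(2015 - 4743) = -8 + 1/(-2728) = -8 - 1/2728 = -21825/2728 ≈ -8.0004)
m - z(V) = -21825/2728 - 1*19/3 = -21825/2728 - 19/3 = -117307/8184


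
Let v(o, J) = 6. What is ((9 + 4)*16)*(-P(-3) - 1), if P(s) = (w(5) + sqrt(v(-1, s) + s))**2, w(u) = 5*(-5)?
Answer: -130832 + 10400*sqrt(3) ≈ -1.1282e+5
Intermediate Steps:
w(u) = -25
P(s) = (-25 + sqrt(6 + s))**2
((9 + 4)*16)*(-P(-3) - 1) = ((9 + 4)*16)*(-(-25 + sqrt(6 - 3))**2 - 1) = (13*16)*(-(-25 + sqrt(3))**2 - 1) = 208*(-1 - (-25 + sqrt(3))**2) = -208 - 208*(-25 + sqrt(3))**2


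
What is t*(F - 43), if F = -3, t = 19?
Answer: -874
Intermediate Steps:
t*(F - 43) = 19*(-3 - 43) = 19*(-46) = -874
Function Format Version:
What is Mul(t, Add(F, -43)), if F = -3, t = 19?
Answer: -874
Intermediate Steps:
Mul(t, Add(F, -43)) = Mul(19, Add(-3, -43)) = Mul(19, -46) = -874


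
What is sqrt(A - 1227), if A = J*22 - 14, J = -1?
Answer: I*sqrt(1263) ≈ 35.539*I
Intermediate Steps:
A = -36 (A = -1*22 - 14 = -22 - 14 = -36)
sqrt(A - 1227) = sqrt(-36 - 1227) = sqrt(-1263) = I*sqrt(1263)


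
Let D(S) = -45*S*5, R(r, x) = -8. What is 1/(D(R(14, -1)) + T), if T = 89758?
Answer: 1/91558 ≈ 1.0922e-5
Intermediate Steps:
D(S) = -225*S
1/(D(R(14, -1)) + T) = 1/(-225*(-8) + 89758) = 1/(1800 + 89758) = 1/91558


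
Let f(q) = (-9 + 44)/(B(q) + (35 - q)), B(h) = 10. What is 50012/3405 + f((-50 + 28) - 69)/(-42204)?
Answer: 31895106417/2171536480 ≈ 14.688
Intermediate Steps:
f(q) = 35/(45 - q) (f(q) = (-9 + 44)/(10 + (35 - q)) = 35/(45 - q))
50012/3405 + f((-50 + 28) - 69)/(-42204) = 50012/3405 + (35/(45 - ((-50 + 28) - 69)))/(-42204) = 50012*(1/3405) + (35/(45 - (-22 - 69)))*(-1/42204) = 50012/3405 + (35/(45 - 1*(-91)))*(-1/42204) = 50012/3405 + (35/(45 + 91))*(-1/42204) = 50012/3405 + (35/136)*(-1/42204) = 50012/3405 - 35/5739744 = 31895106417/2171536480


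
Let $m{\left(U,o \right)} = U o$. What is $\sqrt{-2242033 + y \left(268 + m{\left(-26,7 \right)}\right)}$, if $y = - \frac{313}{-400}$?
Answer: $\frac{i \sqrt{896786282}}{20} \approx 1497.3 i$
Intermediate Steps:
$y = \frac{313}{400}$ ($y = \left(-313\right) \left(- \frac{1}{400}\right) = \frac{313}{400} \approx 0.7825$)
$\sqrt{-2242033 + y \left(268 + m{\left(-26,7 \right)}\right)} = \sqrt{-2242033 + \frac{313 \left(268 - 182\right)}{400}} = \sqrt{-2242033 + \frac{313}{400} \cdot 86} = \sqrt{-2242033 + \frac{13459}{200}} = \sqrt{- \frac{448393141}{200}} = \frac{i \sqrt{896786282}}{20}$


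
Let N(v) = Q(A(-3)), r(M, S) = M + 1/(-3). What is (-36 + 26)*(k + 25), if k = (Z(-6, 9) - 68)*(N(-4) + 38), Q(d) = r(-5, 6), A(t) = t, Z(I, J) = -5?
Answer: 70790/3 ≈ 23597.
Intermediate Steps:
r(M, S) = -⅓ + M (r(M, S) = M - ⅓ = -⅓ + M)
Q(d) = -16/3 (Q(d) = -⅓ - 5 = -16/3)
N(v) = -16/3
k = -7154/3 (k = (-5 - 68)*(-16/3 + 38) = -73*98/3 = -7154/3 ≈ -2384.7)
(-36 + 26)*(k + 25) = (-36 + 26)*(-7154/3 + 25) = -10*(-7079/3) = 70790/3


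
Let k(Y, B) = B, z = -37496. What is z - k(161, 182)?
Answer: -37678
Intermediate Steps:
z - k(161, 182) = -37496 - 1*182 = -37496 - 182 = -37678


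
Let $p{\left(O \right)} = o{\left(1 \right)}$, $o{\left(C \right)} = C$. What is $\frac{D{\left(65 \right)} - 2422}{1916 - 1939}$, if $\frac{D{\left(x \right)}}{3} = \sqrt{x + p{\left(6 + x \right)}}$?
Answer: $\frac{2422}{23} - \frac{3 \sqrt{66}}{23} \approx 104.24$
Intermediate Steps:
$p{\left(O \right)} = 1$
$D{\left(x \right)} = 3 \sqrt{1 + x}$ ($D{\left(x \right)} = 3 \sqrt{x + 1} = 3 \sqrt{1 + x}$)
$\frac{D{\left(65 \right)} - 2422}{1916 - 1939} = \frac{3 \sqrt{1 + 65} - 2422}{1916 - 1939} = \frac{3 \sqrt{66} - 2422}{-23} = \left(-2422 + 3 \sqrt{66}\right) \left(- \frac{1}{23}\right) = \frac{2422}{23} - \frac{3 \sqrt{66}}{23}$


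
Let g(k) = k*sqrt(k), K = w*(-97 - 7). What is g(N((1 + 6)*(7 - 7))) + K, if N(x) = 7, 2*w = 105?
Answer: -5460 + 7*sqrt(7) ≈ -5441.5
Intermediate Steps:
w = 105/2 (w = (1/2)*105 = 105/2 ≈ 52.500)
K = -5460 (K = 105*(-97 - 7)/2 = (105/2)*(-104) = -5460)
g(k) = k**(3/2)
g(N((1 + 6)*(7 - 7))) + K = 7**(3/2) - 5460 = 7*sqrt(7) - 5460 = -5460 + 7*sqrt(7)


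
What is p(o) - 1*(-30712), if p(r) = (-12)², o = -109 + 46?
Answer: 30856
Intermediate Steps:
o = -63
p(r) = 144
p(o) - 1*(-30712) = 144 - 1*(-30712) = 144 + 30712 = 30856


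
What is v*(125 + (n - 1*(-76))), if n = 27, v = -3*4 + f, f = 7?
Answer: -1140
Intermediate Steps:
v = -5 (v = -3*4 + 7 = -12 + 7 = -5)
v*(125 + (n - 1*(-76))) = -5*(125 + (27 - 1*(-76))) = -5*(125 + (27 + 76)) = -5*(125 + 103) = -5*228 = -1140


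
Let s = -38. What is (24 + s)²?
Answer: 196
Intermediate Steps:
(24 + s)² = (24 - 38)² = (-14)² = 196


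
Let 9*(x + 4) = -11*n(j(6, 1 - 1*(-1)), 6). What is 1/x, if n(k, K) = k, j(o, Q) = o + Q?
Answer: -9/124 ≈ -0.072581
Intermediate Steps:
j(o, Q) = Q + o
x = -124/9 (x = -4 + (-11*((1 - 1*(-1)) + 6))/9 = -4 + (-11*((1 + 1) + 6))/9 = -4 + (-11*(2 + 6))/9 = -4 + (-11*8)/9 = -4 + (⅑)*(-88) = -4 - 88/9 = -124/9 ≈ -13.778)
1/x = 1/(-124/9) = -9/124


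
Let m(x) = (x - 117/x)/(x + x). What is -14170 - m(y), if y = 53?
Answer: -39804876/2809 ≈ -14170.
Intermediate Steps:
m(x) = (x - 117/x)/(2*x) (m(x) = (x - 117/x)/((2*x)) = (x - 117/x)*(1/(2*x)) = (x - 117/x)/(2*x))
-14170 - m(y) = -14170 - (-117 + 53²)/(2*53²) = -14170 - (-117 + 2809)/(2*2809) = -14170 - 2692/(2*2809) = -14170 - 1*1346/2809 = -14170 - 1346/2809 = -39804876/2809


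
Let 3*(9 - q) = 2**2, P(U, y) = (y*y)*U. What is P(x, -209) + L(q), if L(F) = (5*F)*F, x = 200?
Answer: 78628445/9 ≈ 8.7365e+6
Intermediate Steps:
P(U, y) = U*y**2 (P(U, y) = y**2*U = U*y**2)
q = 23/3 (q = 9 - 1/3*2**2 = 9 - 1/3*4 = 9 - 4/3 = 23/3 ≈ 7.6667)
L(F) = 5*F**2
P(x, -209) + L(q) = 200*(-209)**2 + 5*(23/3)**2 = 200*43681 + 5*(529/9) = 8736200 + 2645/9 = 78628445/9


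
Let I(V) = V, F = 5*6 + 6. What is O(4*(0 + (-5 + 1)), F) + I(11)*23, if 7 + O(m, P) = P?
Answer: 282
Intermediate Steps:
F = 36 (F = 30 + 6 = 36)
O(m, P) = -7 + P
O(4*(0 + (-5 + 1)), F) + I(11)*23 = (-7 + 36) + 11*23 = 29 + 253 = 282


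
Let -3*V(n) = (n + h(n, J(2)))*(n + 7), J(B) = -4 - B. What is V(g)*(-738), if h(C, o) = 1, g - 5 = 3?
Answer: 33210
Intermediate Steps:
g = 8 (g = 5 + 3 = 8)
V(n) = -(1 + n)*(7 + n)/3 (V(n) = -(n + 1)*(n + 7)/3 = -(1 + n)*(7 + n)/3)
V(g)*(-738) = (-7/3 - 8/3*8 - ⅓*8²)*(-738) = (-7/3 - 64/3 - ⅓*64)*(-738) = (-7/3 - 64/3 - 64/3)*(-738) = -45*(-738) = 33210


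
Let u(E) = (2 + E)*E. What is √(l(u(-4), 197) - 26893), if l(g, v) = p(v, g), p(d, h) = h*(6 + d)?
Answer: I*√25269 ≈ 158.96*I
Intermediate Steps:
u(E) = E*(2 + E)
l(g, v) = g*(6 + v)
√(l(u(-4), 197) - 26893) = √((-4*(2 - 4))*(6 + 197) - 26893) = √(-4*(-2)*203 - 26893) = √(8*203 - 26893) = √(1624 - 26893) = √(-25269) = I*√25269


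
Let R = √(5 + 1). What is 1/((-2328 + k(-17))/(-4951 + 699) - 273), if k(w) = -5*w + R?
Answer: -4926167356/1342245053803 + 4252*√6/1342245053803 ≈ -0.0036701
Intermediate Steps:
R = √6 ≈ 2.4495
k(w) = √6 - 5*w (k(w) = -5*w + √6 = √6 - 5*w)
1/((-2328 + k(-17))/(-4951 + 699) - 273) = 1/((-2328 + (√6 - 5*(-17)))/(-4951 + 699) - 273) = 1/((-2328 + (√6 + 85))/(-4252) - 273) = 1/((-2328 + (85 + √6))*(-1/4252) - 273) = 1/((-2243 + √6)*(-1/4252) - 273) = 1/((2243/4252 - √6/4252) - 273) = 1/(-1158553/4252 - √6/4252)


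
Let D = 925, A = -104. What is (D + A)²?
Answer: 674041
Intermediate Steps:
(D + A)² = (925 - 104)² = 821² = 674041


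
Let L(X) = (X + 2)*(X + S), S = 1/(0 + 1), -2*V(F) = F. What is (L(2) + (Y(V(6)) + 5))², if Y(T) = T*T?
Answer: 676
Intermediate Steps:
V(F) = -F/2
Y(T) = T²
S = 1 (S = 1/1 = 1)
L(X) = (1 + X)*(2 + X) (L(X) = (X + 2)*(X + 1) = (2 + X)*(1 + X) = (1 + X)*(2 + X))
(L(2) + (Y(V(6)) + 5))² = ((2 + 2² + 3*2) + ((-½*6)² + 5))² = ((2 + 4 + 6) + ((-3)² + 5))² = (12 + (9 + 5))² = (12 + 14)² = 26² = 676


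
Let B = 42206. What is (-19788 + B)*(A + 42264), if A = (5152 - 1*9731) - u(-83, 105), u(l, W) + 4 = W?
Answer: 842558112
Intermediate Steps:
u(l, W) = -4 + W
A = -4680 (A = (5152 - 1*9731) - (-4 + 105) = (5152 - 9731) - 1*101 = -4579 - 101 = -4680)
(-19788 + B)*(A + 42264) = (-19788 + 42206)*(-4680 + 42264) = 22418*37584 = 842558112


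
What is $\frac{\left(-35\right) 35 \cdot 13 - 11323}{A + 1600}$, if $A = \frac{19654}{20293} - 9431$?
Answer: $\frac{552943664}{158894829} \approx 3.4799$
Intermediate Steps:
$A = - \frac{191363629}{20293}$ ($A = 19654 \cdot \frac{1}{20293} - 9431 = \frac{19654}{20293} - 9431 = - \frac{191363629}{20293} \approx -9430.0$)
$\frac{\left(-35\right) 35 \cdot 13 - 11323}{A + 1600} = \frac{\left(-35\right) 35 \cdot 13 - 11323}{- \frac{191363629}{20293} + 1600} = \frac{\left(-1225\right) 13 - 11323}{- \frac{158894829}{20293}} = \left(-15925 - 11323\right) \left(- \frac{20293}{158894829}\right) = \left(-27248\right) \left(- \frac{20293}{158894829}\right) = \frac{552943664}{158894829}$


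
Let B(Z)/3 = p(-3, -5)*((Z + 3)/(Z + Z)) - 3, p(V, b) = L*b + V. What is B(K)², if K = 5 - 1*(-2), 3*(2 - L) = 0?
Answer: 66564/49 ≈ 1358.4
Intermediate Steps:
L = 2 (L = 2 - ⅓*0 = 2 + 0 = 2)
p(V, b) = V + 2*b (p(V, b) = 2*b + V = V + 2*b)
K = 7 (K = 5 + 2 = 7)
B(Z) = -9 - 39*(3 + Z)/(2*Z) (B(Z) = 3*((-3 + 2*(-5))*((Z + 3)/(Z + Z)) - 3) = 3*((-3 - 10)*((3 + Z)/((2*Z))) - 3) = 3*(-13*(3 + Z)*1/(2*Z) - 3) = 3*(-13*(3 + Z)/(2*Z) - 3) = 3*(-3 - 13*(3 + Z)/(2*Z)) = -9 - 39*(3 + Z)/(2*Z))
B(K)² = ((3/2)*(-39 - 19*7)/7)² = ((3/2)*(⅐)*(-39 - 133))² = ((3/2)*(⅐)*(-172))² = (-258/7)² = 66564/49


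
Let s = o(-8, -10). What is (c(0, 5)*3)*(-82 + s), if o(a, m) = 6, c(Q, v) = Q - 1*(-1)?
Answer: -228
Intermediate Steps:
c(Q, v) = 1 + Q (c(Q, v) = Q + 1 = 1 + Q)
s = 6
(c(0, 5)*3)*(-82 + s) = ((1 + 0)*3)*(-82 + 6) = (1*3)*(-76) = 3*(-76) = -228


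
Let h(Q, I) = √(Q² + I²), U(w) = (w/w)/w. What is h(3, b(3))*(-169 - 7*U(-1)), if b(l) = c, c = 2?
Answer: -162*√13 ≈ -584.10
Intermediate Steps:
U(w) = 1/w
b(l) = 2
h(Q, I) = √(I² + Q²)
h(3, b(3))*(-169 - 7*U(-1)) = √(2² + 3²)*(-169 - 7/(-1)) = √(4 + 9)*(-169 - 7*(-1)) = √13*(-169 + 7) = √13*(-162) = -162*√13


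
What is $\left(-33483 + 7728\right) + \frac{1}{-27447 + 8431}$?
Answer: $- \frac{489757081}{19016} \approx -25755.0$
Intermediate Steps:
$\left(-33483 + 7728\right) + \frac{1}{-27447 + 8431} = -25755 + \frac{1}{-19016} = -25755 - \frac{1}{19016} = - \frac{489757081}{19016}$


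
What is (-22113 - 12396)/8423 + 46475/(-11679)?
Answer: -794489536/98372217 ≈ -8.0764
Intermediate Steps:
(-22113 - 12396)/8423 + 46475/(-11679) = -34509*1/8423 + 46475*(-1/11679) = -34509/8423 - 46475/11679 = -794489536/98372217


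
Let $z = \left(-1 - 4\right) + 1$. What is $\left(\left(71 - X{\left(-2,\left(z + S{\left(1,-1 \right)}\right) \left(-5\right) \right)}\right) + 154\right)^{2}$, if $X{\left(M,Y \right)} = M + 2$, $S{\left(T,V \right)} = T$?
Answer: $50625$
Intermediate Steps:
$z = -4$ ($z = -5 + 1 = -4$)
$X{\left(M,Y \right)} = 2 + M$
$\left(\left(71 - X{\left(-2,\left(z + S{\left(1,-1 \right)}\right) \left(-5\right) \right)}\right) + 154\right)^{2} = \left(\left(71 - \left(2 - 2\right)\right) + 154\right)^{2} = \left(\left(71 - 0\right) + 154\right)^{2} = \left(\left(71 + 0\right) + 154\right)^{2} = \left(71 + 154\right)^{2} = 225^{2} = 50625$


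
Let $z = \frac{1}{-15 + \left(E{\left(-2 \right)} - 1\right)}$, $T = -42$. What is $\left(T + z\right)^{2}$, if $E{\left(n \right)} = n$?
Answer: $\frac{573049}{324} \approx 1768.7$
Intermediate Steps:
$z = - \frac{1}{18}$ ($z = \frac{1}{-15 - 3} = \frac{1}{-18} = - \frac{1}{18} \approx -0.055556$)
$\left(T + z\right)^{2} = \left(-42 - \frac{1}{18}\right)^{2} = \left(- \frac{757}{18}\right)^{2} = \frac{573049}{324}$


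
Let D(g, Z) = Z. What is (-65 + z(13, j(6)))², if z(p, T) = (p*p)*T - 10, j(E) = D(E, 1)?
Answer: 8836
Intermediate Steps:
j(E) = 1
z(p, T) = -10 + T*p² (z(p, T) = p²*T - 10 = T*p² - 10 = -10 + T*p²)
(-65 + z(13, j(6)))² = (-65 + (-10 + 1*13²))² = (-65 + (-10 + 1*169))² = (-65 + (-10 + 169))² = (-65 + 159)² = 94² = 8836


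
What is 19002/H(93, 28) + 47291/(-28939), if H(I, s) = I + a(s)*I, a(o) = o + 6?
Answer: 131988891/31398815 ≈ 4.2036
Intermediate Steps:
a(o) = 6 + o
H(I, s) = I + I*(6 + s) (H(I, s) = I + (6 + s)*I = I + I*(6 + s))
19002/H(93, 28) + 47291/(-28939) = 19002/((93*(7 + 28))) + 47291/(-28939) = 19002/((93*35)) + 47291*(-1/28939) = 19002/3255 - 47291/28939 = 19002*(1/3255) - 47291/28939 = 6334/1085 - 47291/28939 = 131988891/31398815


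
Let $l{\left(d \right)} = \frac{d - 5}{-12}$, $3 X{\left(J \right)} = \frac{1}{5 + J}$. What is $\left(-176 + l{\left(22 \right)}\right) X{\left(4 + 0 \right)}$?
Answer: $- \frac{2129}{324} \approx -6.571$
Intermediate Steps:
$X{\left(J \right)} = \frac{1}{3 \left(5 + J\right)}$
$l{\left(d \right)} = \frac{5}{12} - \frac{d}{12}$ ($l{\left(d \right)} = \left(-5 + d\right) \left(- \frac{1}{12}\right) = \frac{5}{12} - \frac{d}{12}$)
$\left(-176 + l{\left(22 \right)}\right) X{\left(4 + 0 \right)} = \left(-176 + \left(\frac{5}{12} - \frac{11}{6}\right)\right) \frac{1}{3 \left(5 + \left(4 + 0\right)\right)} = \left(-176 + \left(\frac{5}{12} - \frac{11}{6}\right)\right) \frac{1}{3 \left(5 + 4\right)} = \left(-176 - \frac{17}{12}\right) \frac{1}{3 \cdot 9} = - \frac{2129 \cdot \frac{1}{3} \cdot \frac{1}{9}}{12} = \left(- \frac{2129}{12}\right) \frac{1}{27} = - \frac{2129}{324}$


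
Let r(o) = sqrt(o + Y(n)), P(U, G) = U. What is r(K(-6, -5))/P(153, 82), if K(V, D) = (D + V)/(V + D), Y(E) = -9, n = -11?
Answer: 2*I*sqrt(2)/153 ≈ 0.018486*I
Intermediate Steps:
K(V, D) = 1 (K(V, D) = (D + V)/(D + V) = 1)
r(o) = sqrt(-9 + o) (r(o) = sqrt(o - 9) = sqrt(-9 + o))
r(K(-6, -5))/P(153, 82) = sqrt(-9 + 1)/153 = sqrt(-8)*(1/153) = (2*I*sqrt(2))*(1/153) = 2*I*sqrt(2)/153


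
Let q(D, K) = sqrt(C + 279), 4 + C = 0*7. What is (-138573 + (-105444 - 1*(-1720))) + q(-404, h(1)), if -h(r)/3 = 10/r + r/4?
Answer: -242297 + 5*sqrt(11) ≈ -2.4228e+5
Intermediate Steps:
C = -4 (C = -4 + 0*7 = -4 + 0 = -4)
h(r) = -30/r - 3*r/4 (h(r) = -3*(10/r + r/4) = -30/r - 3*r/4)
q(D, K) = 5*sqrt(11) (q(D, K) = sqrt(-4 + 279) = sqrt(275) = 5*sqrt(11))
(-138573 + (-105444 - 1*(-1720))) + q(-404, h(1)) = (-138573 + (-105444 - 1*(-1720))) + 5*sqrt(11) = (-138573 + (-105444 + 1720)) + 5*sqrt(11) = (-138573 - 103724) + 5*sqrt(11) = -242297 + 5*sqrt(11)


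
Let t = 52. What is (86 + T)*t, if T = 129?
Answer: 11180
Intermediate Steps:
(86 + T)*t = (86 + 129)*52 = 215*52 = 11180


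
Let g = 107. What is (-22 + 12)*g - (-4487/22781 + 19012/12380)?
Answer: -75537089478/70507195 ≈ -1071.3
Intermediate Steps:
(-22 + 12)*g - (-4487/22781 + 19012/12380) = (-22 + 12)*107 - (-4487/22781 + 19012/12380) = -10*107 - (-4487*1/22781 + 19012*(1/12380)) = -1070 - (-4487/22781 + 4753/3095) = -1070 - 1*94390828/70507195 = -1070 - 94390828/70507195 = -75537089478/70507195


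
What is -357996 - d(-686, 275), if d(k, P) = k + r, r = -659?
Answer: -356651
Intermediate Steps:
d(k, P) = -659 + k (d(k, P) = k - 659 = -659 + k)
-357996 - d(-686, 275) = -357996 - (-659 - 686) = -357996 - 1*(-1345) = -357996 + 1345 = -356651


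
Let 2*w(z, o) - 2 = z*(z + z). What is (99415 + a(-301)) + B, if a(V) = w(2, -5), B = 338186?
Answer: 437606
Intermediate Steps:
w(z, o) = 1 + z² (w(z, o) = 1 + (z*(z + z))/2 = 1 + (z*(2*z))/2 = 1 + (2*z²)/2 = 1 + z²)
a(V) = 5 (a(V) = 1 + 2² = 1 + 4 = 5)
(99415 + a(-301)) + B = (99415 + 5) + 338186 = 99420 + 338186 = 437606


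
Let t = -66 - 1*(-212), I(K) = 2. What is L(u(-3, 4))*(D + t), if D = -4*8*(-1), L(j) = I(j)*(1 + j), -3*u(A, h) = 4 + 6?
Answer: -2492/3 ≈ -830.67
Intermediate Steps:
u(A, h) = -10/3 (u(A, h) = -(4 + 6)/3 = -⅓*10 = -10/3)
L(j) = 2 + 2*j (L(j) = 2*(1 + j) = 2 + 2*j)
D = 32 (D = -32*(-1) = 32)
t = 146 (t = -66 + 212 = 146)
L(u(-3, 4))*(D + t) = (2 + 2*(-10/3))*(32 + 146) = (2 - 20/3)*178 = -14/3*178 = -2492/3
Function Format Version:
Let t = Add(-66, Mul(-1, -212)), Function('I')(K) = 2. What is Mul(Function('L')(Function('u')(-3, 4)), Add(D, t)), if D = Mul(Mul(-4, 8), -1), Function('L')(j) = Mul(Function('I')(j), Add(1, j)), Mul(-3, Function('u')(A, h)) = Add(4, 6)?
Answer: Rational(-2492, 3) ≈ -830.67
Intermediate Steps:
Function('u')(A, h) = Rational(-10, 3) (Function('u')(A, h) = Mul(Rational(-1, 3), Add(4, 6)) = Mul(Rational(-1, 3), 10) = Rational(-10, 3))
Function('L')(j) = Add(2, Mul(2, j)) (Function('L')(j) = Mul(2, Add(1, j)) = Add(2, Mul(2, j)))
D = 32 (D = Mul(-32, -1) = 32)
t = 146 (t = Add(-66, 212) = 146)
Mul(Function('L')(Function('u')(-3, 4)), Add(D, t)) = Mul(Add(2, Mul(2, Rational(-10, 3))), Add(32, 146)) = Mul(Add(2, Rational(-20, 3)), 178) = Mul(Rational(-14, 3), 178) = Rational(-2492, 3)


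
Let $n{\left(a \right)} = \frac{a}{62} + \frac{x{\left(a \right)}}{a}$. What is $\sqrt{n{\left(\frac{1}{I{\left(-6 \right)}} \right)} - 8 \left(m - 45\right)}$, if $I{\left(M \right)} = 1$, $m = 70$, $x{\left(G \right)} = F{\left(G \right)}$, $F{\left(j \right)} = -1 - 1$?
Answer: $\frac{i \sqrt{776426}}{62} \approx 14.212 i$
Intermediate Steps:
$F{\left(j \right)} = -2$ ($F{\left(j \right)} = -1 - 1 = -2$)
$x{\left(G \right)} = -2$
$n{\left(a \right)} = - \frac{2}{a} + \frac{a}{62}$ ($n{\left(a \right)} = \frac{a}{62} - \frac{2}{a} = - \frac{2}{a} + \frac{a}{62}$)
$\sqrt{n{\left(\frac{1}{I{\left(-6 \right)}} \right)} - 8 \left(m - 45\right)} = \sqrt{\left(- \frac{2}{1^{-1}} + \frac{1}{62 \cdot 1}\right) - 8 \left(70 - 45\right)} = \sqrt{\left(- \frac{2}{1} + \frac{1}{62} \cdot 1\right) - 200} = \sqrt{\left(\left(-2\right) 1 + \frac{1}{62}\right) - 200} = \sqrt{\left(-2 + \frac{1}{62}\right) - 200} = \sqrt{- \frac{123}{62} - 200} = \sqrt{- \frac{12523}{62}} = \frac{i \sqrt{776426}}{62}$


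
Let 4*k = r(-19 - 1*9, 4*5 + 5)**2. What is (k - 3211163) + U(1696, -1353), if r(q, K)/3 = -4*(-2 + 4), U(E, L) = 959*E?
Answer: -1584555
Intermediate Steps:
r(q, K) = -24 (r(q, K) = 3*(-4*(-2 + 4)) = 3*(-4*2) = 3*(-8) = -24)
k = 144 (k = (1/4)*(-24)**2 = (1/4)*576 = 144)
(k - 3211163) + U(1696, -1353) = (144 - 3211163) + 959*1696 = -3211019 + 1626464 = -1584555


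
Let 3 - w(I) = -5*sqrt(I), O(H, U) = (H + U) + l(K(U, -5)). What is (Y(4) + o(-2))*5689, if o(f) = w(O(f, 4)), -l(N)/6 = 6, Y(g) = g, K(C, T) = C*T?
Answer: 39823 + 28445*I*sqrt(34) ≈ 39823.0 + 1.6586e+5*I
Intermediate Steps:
l(N) = -36 (l(N) = -6*6 = -36)
O(H, U) = -36 + H + U (O(H, U) = (H + U) - 36 = -36 + H + U)
w(I) = 3 + 5*sqrt(I) (w(I) = 3 - (-5)*sqrt(I) = 3 + 5*sqrt(I))
o(f) = 3 + 5*sqrt(-32 + f) (o(f) = 3 + 5*sqrt(-36 + f + 4) = 3 + 5*sqrt(-32 + f))
(Y(4) + o(-2))*5689 = (4 + (3 + 5*sqrt(-32 - 2)))*5689 = (4 + (3 + 5*sqrt(-34)))*5689 = (4 + (3 + 5*(I*sqrt(34))))*5689 = (4 + (3 + 5*I*sqrt(34)))*5689 = (7 + 5*I*sqrt(34))*5689 = 39823 + 28445*I*sqrt(34)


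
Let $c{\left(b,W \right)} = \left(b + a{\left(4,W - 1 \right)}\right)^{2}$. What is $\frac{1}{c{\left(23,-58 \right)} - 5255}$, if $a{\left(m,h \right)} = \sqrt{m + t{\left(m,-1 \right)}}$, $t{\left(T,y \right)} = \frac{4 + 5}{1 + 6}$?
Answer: $- \frac{231315}{1091423981} - \frac{322 \sqrt{259}}{1091423981} \approx -0.00021669$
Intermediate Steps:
$t{\left(T,y \right)} = \frac{9}{7}$
$a{\left(m,h \right)} = \sqrt{\frac{9}{7} + m}$ ($a{\left(m,h \right)} = \sqrt{m + \frac{9}{7}} = \sqrt{\frac{9}{7} + m}$)
$c{\left(b,W \right)} = \left(b + \frac{\sqrt{259}}{7}\right)^{2}$ ($c{\left(b,W \right)} = \left(b + \frac{\sqrt{63 + 49 \cdot 4}}{7}\right)^{2} = \left(b + \frac{\sqrt{63 + 196}}{7}\right)^{2} = \left(b + \frac{\sqrt{259}}{7}\right)^{2}$)
$\frac{1}{c{\left(23,-58 \right)} - 5255} = \frac{1}{\frac{\left(\sqrt{259} + 7 \cdot 23\right)^{2}}{49} - 5255} = \frac{1}{\frac{\left(\sqrt{259} + 161\right)^{2}}{49} - 5255} = \frac{1}{\frac{\left(161 + \sqrt{259}\right)^{2}}{49} - 5255} = \frac{1}{-5255 + \frac{\left(161 + \sqrt{259}\right)^{2}}{49}}$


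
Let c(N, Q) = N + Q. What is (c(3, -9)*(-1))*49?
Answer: 294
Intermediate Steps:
(c(3, -9)*(-1))*49 = ((3 - 9)*(-1))*49 = -6*(-1)*49 = 6*49 = 294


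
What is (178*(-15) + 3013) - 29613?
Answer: -29270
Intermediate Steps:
(178*(-15) + 3013) - 29613 = (-2670 + 3013) - 29613 = 343 - 29613 = -29270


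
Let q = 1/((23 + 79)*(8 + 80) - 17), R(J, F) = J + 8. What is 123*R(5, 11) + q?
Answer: 14325442/8959 ≈ 1599.0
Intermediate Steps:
R(J, F) = 8 + J
q = 1/8959 (q = 1/(102*88 - 17) = 1/(8976 - 17) = 1/8959 ≈ 0.00011162)
123*R(5, 11) + q = 123*(8 + 5) + 1/8959 = 123*13 + 1/8959 = 1599 + 1/8959 = 14325442/8959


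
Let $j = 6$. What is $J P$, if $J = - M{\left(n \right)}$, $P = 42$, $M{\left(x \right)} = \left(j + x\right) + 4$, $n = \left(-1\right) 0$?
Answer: $-420$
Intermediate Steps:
$n = 0$
$M{\left(x \right)} = 10 + x$ ($M{\left(x \right)} = \left(6 + x\right) + 4 = 10 + x$)
$J = -10$ ($J = - (10 + 0) = \left(-1\right) 10 = -10$)
$J P = \left(-10\right) 42 = -420$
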